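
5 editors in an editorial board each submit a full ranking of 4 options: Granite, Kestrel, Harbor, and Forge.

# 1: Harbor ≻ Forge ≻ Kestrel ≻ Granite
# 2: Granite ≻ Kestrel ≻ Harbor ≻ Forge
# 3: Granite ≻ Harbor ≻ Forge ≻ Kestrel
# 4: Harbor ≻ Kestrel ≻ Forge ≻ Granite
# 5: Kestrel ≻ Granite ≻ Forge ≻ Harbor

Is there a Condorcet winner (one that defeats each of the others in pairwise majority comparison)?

No

Head-to-head results (5 voters total):
Granite vs Kestrel: Kestrel wins 3–2.
Granite vs Harbor: Granite wins 3–2.
Granite vs Forge: Granite wins 3–2.
Kestrel vs Harbor: Harbor wins 3–2.
Kestrel vs Forge: Kestrel wins 3–2.
Harbor vs Forge: Harbor wins 4–1.
No candidate beats all others: Granite beats Harbor beats Kestrel beats Granite, a majority cycle.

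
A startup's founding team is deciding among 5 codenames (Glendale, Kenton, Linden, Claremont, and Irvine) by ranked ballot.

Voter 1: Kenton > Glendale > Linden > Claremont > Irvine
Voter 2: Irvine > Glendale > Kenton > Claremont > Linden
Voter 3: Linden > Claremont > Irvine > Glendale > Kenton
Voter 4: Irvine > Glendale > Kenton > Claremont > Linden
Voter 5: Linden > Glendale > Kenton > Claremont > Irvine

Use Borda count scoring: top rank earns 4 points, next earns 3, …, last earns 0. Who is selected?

Borda scores:
  Glendale: 3 + 3 + 1 + 3 + 3 = 13
  Kenton: 4 + 2 + 0 + 2 + 2 = 10
  Linden: 2 + 0 + 4 + 0 + 4 = 10
  Claremont: 1 + 1 + 3 + 1 + 1 = 7
  Irvine: 0 + 4 + 2 + 4 + 0 = 10
Glendale has the highest total.

Glendale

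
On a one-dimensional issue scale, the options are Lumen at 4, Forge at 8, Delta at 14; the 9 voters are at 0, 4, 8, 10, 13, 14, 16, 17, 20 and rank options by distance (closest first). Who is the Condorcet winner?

With single-peaked preferences on a line, the Condorcet winner is the candidate closest to the median voter.
The median voter (position 13) is closest to Delta at 14.
Check: Delta vs Lumen — voters closer to Delta: 6 of 9.

Delta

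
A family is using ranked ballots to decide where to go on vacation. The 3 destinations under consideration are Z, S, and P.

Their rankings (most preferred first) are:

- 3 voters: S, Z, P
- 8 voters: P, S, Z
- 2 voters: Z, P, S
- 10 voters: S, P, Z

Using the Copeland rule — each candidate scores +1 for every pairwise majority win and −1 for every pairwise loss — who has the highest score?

S

Pairwise results:
  Z vs S: S wins 21–2.
  Z vs P: P wins 18–5.
  S vs P: S wins 13–10.
Copeland scores (wins − losses):
  Z: 0 − 2 = -2
  S: 2 − 0 = 2
  P: 1 − 1 = 0
S has the best Copeland score.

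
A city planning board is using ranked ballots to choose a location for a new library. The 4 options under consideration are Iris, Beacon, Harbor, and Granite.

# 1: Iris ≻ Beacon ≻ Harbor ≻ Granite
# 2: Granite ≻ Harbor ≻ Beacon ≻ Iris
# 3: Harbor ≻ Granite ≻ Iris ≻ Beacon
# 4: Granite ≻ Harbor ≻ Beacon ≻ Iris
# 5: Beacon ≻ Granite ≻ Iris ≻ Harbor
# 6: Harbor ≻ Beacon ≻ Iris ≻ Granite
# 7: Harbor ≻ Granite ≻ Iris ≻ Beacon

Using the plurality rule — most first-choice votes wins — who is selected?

Harbor

First-place vote totals:
  Iris: 1
  Beacon: 1
  Harbor: 3
  Granite: 2
Harbor has the most first-place votes.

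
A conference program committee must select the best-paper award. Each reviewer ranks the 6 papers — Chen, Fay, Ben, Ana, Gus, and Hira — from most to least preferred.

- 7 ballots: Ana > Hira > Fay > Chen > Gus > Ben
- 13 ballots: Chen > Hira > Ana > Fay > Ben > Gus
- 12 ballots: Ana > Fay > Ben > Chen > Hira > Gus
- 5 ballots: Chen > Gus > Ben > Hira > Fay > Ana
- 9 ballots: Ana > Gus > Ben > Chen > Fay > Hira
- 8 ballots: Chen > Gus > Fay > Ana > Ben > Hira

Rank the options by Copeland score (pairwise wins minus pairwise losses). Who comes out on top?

Ana

Pairwise results:
  Chen vs Fay: Chen wins 35–19.
  Chen vs Ben: Chen wins 33–21.
  Chen vs Ana: Ana wins 28–26.
  Chen vs Gus: Chen wins 45–9.
  Chen vs Hira: Chen wins 47–7.
  Fay vs Ben: Fay wins 40–14.
  Fay vs Ana: Ana wins 41–13.
  Fay vs Gus: Fay wins 32–22.
  Fay vs Hira: Fay wins 29–25.
  Ben vs Ana: Ana wins 49–5.
  Ben vs Gus: Gus wins 29–25.
  Ben vs Hira: Ben wins 34–20.
  Ana vs Gus: Ana wins 41–13.
  Ana vs Hira: Ana wins 36–18.
  Gus vs Hira: Hira wins 32–22.
Copeland scores (wins − losses):
  Chen: 4 − 1 = 3
  Fay: 3 − 2 = 1
  Ben: 1 − 4 = -3
  Ana: 5 − 0 = 5
  Gus: 1 − 4 = -3
  Hira: 1 − 4 = -3
Ana has the best Copeland score.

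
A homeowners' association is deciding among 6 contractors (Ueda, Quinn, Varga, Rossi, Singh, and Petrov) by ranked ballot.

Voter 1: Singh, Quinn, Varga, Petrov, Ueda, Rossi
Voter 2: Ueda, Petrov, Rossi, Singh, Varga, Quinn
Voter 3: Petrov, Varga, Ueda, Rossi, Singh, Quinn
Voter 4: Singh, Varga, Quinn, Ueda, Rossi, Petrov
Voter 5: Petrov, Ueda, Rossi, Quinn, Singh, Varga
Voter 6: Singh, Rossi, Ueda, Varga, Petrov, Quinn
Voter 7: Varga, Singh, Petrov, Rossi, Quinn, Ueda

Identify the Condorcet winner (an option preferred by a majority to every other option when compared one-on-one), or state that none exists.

Head-to-head results (7 voters total):
Ueda vs Quinn: Ueda wins 4–3.
Ueda vs Varga: Varga wins 4–3.
Ueda vs Rossi: Ueda wins 5–2.
Ueda vs Singh: Singh wins 4–3.
Ueda vs Petrov: Petrov wins 4–3.
Quinn vs Varga: Varga wins 5–2.
Quinn vs Rossi: Rossi wins 5–2.
Quinn vs Singh: Singh wins 6–1.
Quinn vs Petrov: Petrov wins 5–2.
Varga vs Rossi: Varga wins 4–3.
Varga vs Singh: Singh wins 5–2.
Varga vs Petrov: Varga wins 4–3.
Rossi vs Singh: Singh wins 4–3.
Rossi vs Petrov: Petrov wins 5–2.
Singh vs Petrov: Singh wins 4–3.
Singh beats each rival — Ueda (4–3), Quinn (6–1), Varga (5–2), Rossi (4–3), Petrov (4–3) — so Singh is the Condorcet winner.

Singh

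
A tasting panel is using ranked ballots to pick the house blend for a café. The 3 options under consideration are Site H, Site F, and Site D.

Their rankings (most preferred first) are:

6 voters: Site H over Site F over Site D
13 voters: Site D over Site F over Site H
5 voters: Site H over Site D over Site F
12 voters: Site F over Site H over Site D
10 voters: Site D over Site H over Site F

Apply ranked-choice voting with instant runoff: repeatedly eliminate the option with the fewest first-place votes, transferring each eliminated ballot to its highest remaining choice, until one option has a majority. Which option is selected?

Site D

Round 1: Site D 23, Site F 12, Site H 11. Site H has the fewest and is eliminated.
Round 2: Site D 28, Site F 18. Site D has a majority.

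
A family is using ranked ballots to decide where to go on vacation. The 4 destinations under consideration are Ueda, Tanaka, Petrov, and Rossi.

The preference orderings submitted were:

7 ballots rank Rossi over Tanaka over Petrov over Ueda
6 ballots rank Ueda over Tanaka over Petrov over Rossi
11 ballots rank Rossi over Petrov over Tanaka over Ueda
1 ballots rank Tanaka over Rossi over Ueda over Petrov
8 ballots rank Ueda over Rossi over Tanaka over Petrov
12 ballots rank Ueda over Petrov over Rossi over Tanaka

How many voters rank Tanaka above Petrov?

Ballots ranking Tanaka above Petrov: 7+6+1+8 = 22.
Ballots ranking Petrov above Tanaka: 11+12 = 23.
So 22 of 45 voters prefer Tanaka to Petrov.

22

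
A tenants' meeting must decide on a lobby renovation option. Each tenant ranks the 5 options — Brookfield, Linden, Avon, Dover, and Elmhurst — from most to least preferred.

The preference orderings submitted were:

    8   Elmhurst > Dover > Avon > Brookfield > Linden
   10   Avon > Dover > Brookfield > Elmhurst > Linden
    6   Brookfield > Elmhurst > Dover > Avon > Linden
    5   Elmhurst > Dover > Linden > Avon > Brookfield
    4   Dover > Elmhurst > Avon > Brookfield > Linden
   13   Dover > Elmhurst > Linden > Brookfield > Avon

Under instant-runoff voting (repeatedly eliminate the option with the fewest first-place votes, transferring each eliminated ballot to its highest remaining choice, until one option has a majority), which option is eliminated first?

Linden

Round 1: Dover 17, Elmhurst 13, Avon 10, Brookfield 6, Linden 0. Linden has the fewest and is eliminated.
Round 2: Dover 17, Elmhurst 13, Avon 10, Brookfield 6. Brookfield has the fewest and is eliminated.
Round 3: Elmhurst 19, Dover 17, Avon 10. Avon has the fewest and is eliminated.
Round 4: Dover 27, Elmhurst 19. Dover has a majority.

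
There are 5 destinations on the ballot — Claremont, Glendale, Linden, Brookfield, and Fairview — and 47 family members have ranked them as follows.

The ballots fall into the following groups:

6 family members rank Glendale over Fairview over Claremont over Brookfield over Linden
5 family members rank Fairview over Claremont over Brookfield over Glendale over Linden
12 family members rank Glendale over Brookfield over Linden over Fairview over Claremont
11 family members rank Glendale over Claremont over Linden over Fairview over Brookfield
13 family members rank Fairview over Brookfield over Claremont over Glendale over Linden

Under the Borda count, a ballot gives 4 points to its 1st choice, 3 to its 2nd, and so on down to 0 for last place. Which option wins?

Glendale

Borda scores:
  Claremont: 6·2 + 5·3 + 12·0 + 11·3 + 13·2 = 86
  Glendale: 6·4 + 5·1 + 12·4 + 11·4 + 13·1 = 134
  Linden: 6·0 + 5·0 + 12·2 + 11·2 + 13·0 = 46
  Brookfield: 6·1 + 5·2 + 12·3 + 11·0 + 13·3 = 91
  Fairview: 6·3 + 5·4 + 12·1 + 11·1 + 13·4 = 113
Glendale has the highest total.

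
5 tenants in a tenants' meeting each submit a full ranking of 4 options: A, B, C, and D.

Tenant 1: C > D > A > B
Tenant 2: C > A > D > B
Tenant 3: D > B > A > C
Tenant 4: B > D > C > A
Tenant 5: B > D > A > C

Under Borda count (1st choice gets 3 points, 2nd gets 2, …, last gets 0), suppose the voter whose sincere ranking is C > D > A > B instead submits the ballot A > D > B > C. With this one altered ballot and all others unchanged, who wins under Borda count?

Borda totals with the altered ballot: A 7, B 9, C 4, D 10.
The winner is unchanged: still D.

D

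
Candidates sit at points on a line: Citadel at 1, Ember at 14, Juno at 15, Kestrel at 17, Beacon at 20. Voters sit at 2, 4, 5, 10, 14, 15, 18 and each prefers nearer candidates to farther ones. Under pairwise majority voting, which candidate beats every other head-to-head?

Ember

With single-peaked preferences on a line, the Condorcet winner is the candidate closest to the median voter.
The median voter (position 10) is closest to Ember at 14.
Check: Ember vs Juno — voters closer to Ember: 5 of 7.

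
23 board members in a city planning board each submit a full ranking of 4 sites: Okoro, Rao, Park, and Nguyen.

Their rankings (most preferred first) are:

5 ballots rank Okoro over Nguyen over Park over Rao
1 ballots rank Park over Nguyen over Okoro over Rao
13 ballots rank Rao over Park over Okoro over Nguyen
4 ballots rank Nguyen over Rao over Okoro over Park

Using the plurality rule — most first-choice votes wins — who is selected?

First-place vote totals:
  Okoro: 5
  Rao: 13
  Park: 1
  Nguyen: 4
Rao has the most first-place votes.

Rao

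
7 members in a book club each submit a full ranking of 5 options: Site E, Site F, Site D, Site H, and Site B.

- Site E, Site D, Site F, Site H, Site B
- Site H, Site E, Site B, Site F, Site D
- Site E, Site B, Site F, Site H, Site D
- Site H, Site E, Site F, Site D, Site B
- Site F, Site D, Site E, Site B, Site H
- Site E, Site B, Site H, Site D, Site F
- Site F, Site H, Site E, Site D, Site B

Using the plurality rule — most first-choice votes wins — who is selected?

First-place vote totals:
  Site E: 3
  Site F: 2
  Site D: 0
  Site H: 2
  Site B: 0
Site E has the most first-place votes.

Site E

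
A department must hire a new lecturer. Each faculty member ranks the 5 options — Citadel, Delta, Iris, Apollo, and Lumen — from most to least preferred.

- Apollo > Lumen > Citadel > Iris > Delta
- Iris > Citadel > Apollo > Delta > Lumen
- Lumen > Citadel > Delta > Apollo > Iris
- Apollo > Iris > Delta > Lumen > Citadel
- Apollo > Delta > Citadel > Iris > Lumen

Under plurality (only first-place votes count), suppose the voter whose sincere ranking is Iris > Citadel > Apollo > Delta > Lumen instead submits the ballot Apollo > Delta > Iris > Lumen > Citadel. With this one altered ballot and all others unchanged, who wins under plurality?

Apollo

First-place totals with the altered ballot: Citadel 0, Delta 0, Iris 0, Apollo 4, Lumen 1.
The winner is unchanged: still Apollo.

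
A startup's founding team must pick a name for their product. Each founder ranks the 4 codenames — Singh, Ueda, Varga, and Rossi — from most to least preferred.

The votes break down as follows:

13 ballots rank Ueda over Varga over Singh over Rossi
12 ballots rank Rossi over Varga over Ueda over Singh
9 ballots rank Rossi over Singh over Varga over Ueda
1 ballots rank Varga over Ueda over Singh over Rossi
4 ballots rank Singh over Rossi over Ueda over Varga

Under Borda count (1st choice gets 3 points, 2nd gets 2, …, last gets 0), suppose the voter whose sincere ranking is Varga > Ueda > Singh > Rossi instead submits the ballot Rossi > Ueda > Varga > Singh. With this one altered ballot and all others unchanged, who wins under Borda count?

Rossi

Borda totals with the altered ballot: Singh 43, Ueda 57, Varga 60, Rossi 74.
The winner is unchanged: still Rossi.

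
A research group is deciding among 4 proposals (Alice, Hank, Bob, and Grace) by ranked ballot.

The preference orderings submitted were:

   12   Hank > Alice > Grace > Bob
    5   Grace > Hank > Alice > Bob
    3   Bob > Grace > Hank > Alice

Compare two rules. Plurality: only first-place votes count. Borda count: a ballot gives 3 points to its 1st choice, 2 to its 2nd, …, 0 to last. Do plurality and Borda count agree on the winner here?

Yes

Plurality first-place counts: Alice 0, Hank 12, Bob 3, Grace 5 → Hank.
Borda totals: Alice 29, Hank 49, Bob 9, Grace 33 → Hank.
The two rules agree on Hank.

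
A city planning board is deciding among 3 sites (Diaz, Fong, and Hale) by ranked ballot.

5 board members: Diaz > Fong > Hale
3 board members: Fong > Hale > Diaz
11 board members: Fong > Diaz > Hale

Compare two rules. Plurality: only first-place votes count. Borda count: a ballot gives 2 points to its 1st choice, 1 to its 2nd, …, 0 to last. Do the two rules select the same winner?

Plurality first-place counts: Diaz 5, Fong 14, Hale 0 → Fong.
Borda totals: Diaz 21, Fong 33, Hale 3 → Fong.
The two rules agree on Fong.

Yes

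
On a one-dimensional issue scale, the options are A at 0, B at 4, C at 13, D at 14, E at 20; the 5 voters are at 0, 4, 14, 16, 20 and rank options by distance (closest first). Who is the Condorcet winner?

D

With single-peaked preferences on a line, the Condorcet winner is the candidate closest to the median voter.
The median voter (position 14) is closest to D at 14.
Check: D vs A — voters closer to D: 3 of 5.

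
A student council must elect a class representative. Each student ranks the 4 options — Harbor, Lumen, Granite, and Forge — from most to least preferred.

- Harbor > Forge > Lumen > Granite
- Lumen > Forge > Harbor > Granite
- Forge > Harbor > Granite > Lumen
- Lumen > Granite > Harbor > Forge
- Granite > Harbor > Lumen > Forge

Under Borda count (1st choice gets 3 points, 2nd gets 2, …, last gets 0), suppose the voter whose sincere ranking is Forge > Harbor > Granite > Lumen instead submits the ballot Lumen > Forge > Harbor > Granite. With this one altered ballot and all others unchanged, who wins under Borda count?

Lumen

Borda totals with the altered ballot: Harbor 8, Lumen 11, Granite 5, Forge 6.
The switch changes the winner from Harbor to Lumen.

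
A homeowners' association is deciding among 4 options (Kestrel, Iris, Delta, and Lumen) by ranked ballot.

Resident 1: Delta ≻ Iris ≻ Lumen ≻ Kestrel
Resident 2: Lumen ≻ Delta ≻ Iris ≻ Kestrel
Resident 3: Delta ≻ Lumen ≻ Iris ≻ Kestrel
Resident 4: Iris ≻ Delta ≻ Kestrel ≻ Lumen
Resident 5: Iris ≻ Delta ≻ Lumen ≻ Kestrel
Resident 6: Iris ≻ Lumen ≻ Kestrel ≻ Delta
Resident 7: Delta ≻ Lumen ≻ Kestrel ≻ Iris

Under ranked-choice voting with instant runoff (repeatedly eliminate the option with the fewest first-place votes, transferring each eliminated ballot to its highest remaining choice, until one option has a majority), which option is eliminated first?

Kestrel

Round 1: Iris 3, Delta 3, Lumen 1, Kestrel 0. Kestrel has the fewest and is eliminated.
Round 2: Iris 3, Delta 3, Lumen 1. Lumen has the fewest and is eliminated.
Round 3: Delta 4, Iris 3. Delta has a majority.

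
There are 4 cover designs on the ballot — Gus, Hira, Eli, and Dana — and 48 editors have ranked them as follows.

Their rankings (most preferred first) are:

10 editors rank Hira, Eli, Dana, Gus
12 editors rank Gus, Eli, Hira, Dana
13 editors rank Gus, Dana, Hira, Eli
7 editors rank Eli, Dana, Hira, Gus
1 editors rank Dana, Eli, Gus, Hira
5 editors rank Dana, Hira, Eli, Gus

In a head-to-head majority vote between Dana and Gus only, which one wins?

Gus

Ballots ranking Dana above Gus: 10+7+1+5 = 23.
Ballots ranking Gus above Dana: 12+13 = 25.
Gus wins the head-to-head, 25–23.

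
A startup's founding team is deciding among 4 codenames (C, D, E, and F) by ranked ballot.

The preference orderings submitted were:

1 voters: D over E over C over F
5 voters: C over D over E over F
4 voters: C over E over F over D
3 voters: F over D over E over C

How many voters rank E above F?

Ballots ranking E above F: 1+5+4 = 10.
Ballots ranking F above E: 3.
So 10 of 13 voters prefer E to F.

10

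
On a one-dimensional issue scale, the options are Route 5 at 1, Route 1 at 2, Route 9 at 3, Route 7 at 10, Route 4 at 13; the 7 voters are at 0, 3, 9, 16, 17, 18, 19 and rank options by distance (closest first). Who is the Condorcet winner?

With single-peaked preferences on a line, the Condorcet winner is the candidate closest to the median voter.
The median voter (position 16) is closest to Route 4 at 13.
Check: Route 4 vs Route 1 — voters closer to Route 4: 5 of 7.

Route 4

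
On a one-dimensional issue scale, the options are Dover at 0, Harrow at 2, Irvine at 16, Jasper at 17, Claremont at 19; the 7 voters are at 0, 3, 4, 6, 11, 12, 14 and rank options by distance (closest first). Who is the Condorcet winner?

With single-peaked preferences on a line, the Condorcet winner is the candidate closest to the median voter.
The median voter (position 6) is closest to Harrow at 2.
Check: Harrow vs Jasper — voters closer to Harrow: 4 of 7.

Harrow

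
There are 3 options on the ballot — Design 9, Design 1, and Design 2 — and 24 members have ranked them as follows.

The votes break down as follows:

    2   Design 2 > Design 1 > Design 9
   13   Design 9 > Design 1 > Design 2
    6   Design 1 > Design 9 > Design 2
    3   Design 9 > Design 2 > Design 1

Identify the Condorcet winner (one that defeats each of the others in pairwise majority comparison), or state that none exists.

Design 9

Head-to-head results (24 voters total):
Design 9 vs Design 1: Design 9 wins 16–8.
Design 9 vs Design 2: Design 9 wins 22–2.
Design 1 vs Design 2: Design 1 wins 19–5.
Design 9 beats each rival — Design 1 (16–8), Design 2 (22–2) — so Design 9 is the Condorcet winner.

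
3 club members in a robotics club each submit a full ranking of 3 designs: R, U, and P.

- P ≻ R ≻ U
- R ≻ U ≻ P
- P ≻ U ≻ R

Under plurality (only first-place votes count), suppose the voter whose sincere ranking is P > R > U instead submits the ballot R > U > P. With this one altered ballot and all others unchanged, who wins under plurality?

R

First-place totals with the altered ballot: R 2, U 0, P 1.
The switch changes the winner from P to R.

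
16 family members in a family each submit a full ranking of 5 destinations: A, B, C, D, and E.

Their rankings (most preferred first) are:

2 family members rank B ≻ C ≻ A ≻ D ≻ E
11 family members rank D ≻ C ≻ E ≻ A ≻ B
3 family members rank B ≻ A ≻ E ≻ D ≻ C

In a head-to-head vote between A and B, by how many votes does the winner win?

6

Ballots ranking A above B: 11.
Ballots ranking B above A: 2+3 = 5.
A wins 11–5, a margin of 6.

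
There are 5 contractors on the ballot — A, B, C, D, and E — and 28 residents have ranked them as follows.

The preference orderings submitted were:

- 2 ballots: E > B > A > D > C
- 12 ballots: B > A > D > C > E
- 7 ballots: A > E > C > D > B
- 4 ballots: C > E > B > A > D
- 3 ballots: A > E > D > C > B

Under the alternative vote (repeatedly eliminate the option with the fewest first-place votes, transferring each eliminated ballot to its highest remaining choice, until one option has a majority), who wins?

Round 1: B 12, A 10, C 4, E 2, D 0. D has the fewest and is eliminated.
Round 2: B 12, A 10, C 4, E 2. E has the fewest and is eliminated.
Round 3: B 14, A 10, C 4. C has the fewest and is eliminated.
Round 4: B 18, A 10. B has a majority.

B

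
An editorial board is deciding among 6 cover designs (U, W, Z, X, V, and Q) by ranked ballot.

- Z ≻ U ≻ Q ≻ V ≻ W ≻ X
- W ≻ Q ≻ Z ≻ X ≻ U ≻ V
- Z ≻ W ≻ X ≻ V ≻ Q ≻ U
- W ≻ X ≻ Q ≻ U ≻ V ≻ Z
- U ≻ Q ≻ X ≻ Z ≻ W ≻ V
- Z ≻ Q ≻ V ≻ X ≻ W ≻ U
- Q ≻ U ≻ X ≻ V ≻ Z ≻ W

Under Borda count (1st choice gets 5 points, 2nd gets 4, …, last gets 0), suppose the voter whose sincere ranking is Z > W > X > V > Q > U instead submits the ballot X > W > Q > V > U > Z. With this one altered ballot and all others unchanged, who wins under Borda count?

Borda totals with the altered ballot: U 17, W 17, Z 16, X 19, V 10, Q 26.
The winner is unchanged: still Q.

Q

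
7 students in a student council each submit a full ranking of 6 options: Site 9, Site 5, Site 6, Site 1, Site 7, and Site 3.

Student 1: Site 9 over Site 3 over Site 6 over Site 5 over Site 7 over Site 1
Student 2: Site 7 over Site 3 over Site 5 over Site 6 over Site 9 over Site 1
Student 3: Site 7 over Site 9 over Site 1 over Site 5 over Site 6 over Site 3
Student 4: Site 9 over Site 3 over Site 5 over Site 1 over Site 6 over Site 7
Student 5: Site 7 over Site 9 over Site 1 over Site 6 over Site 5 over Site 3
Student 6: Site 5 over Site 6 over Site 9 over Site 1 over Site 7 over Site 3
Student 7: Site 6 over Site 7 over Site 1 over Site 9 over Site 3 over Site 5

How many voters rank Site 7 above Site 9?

Ballots ranking Site 7 above Site 9: 4.
Ballots ranking Site 9 above Site 7: 3.
So 4 of 7 voters prefer Site 7 to Site 9.

4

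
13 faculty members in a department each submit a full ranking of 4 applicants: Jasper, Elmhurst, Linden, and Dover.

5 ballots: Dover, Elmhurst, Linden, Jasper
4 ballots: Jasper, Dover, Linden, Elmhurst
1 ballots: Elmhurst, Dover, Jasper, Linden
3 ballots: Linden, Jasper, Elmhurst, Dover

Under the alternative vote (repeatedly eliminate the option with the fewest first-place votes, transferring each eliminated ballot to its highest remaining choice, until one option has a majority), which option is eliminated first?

Elmhurst

Round 1: Dover 5, Jasper 4, Linden 3, Elmhurst 1. Elmhurst has the fewest and is eliminated.
Round 2: Dover 6, Jasper 4, Linden 3. Linden has the fewest and is eliminated.
Round 3: Jasper 7, Dover 6. Jasper has a majority.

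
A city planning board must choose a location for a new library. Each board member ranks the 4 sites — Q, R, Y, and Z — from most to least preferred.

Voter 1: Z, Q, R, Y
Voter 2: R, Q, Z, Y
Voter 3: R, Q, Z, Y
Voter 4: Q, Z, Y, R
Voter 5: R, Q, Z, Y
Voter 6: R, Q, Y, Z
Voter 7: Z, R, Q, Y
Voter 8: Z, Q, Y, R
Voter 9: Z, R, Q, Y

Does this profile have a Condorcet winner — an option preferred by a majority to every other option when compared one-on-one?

Head-to-head results (9 voters total):
Q vs R: R wins 6–3.
Q vs Y: Q wins 9–0.
Q vs Z: Q wins 5–4.
R vs Y: R wins 7–2.
R vs Z: Z wins 5–4.
Y vs Z: Z wins 8–1.
No candidate beats all others: Q beats Z beats R beats Q, a majority cycle.

No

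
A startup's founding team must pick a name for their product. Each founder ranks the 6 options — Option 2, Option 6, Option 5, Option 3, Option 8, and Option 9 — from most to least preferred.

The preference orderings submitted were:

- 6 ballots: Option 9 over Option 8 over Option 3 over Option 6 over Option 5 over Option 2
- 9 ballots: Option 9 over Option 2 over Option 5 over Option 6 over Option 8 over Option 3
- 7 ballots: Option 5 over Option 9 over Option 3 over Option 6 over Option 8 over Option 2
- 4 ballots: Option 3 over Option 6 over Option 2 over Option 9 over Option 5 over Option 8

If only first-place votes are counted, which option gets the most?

First-place vote totals:
  Option 2: 0
  Option 6: 0
  Option 5: 7
  Option 3: 4
  Option 8: 0
  Option 9: 15
Option 9 has the most first-place votes.

Option 9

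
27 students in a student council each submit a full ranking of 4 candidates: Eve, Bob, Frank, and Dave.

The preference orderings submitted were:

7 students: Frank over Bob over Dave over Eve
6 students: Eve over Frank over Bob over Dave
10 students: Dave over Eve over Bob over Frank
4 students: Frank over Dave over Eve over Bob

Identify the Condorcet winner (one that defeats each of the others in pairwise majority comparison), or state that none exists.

Head-to-head results (27 voters total):
Eve vs Bob: Eve wins 20–7.
Eve vs Frank: Eve wins 16–11.
Eve vs Dave: Dave wins 21–6.
Bob vs Frank: Frank wins 17–10.
Bob vs Dave: Dave wins 14–13.
Frank vs Dave: Frank wins 17–10.
No candidate beats all others: Eve beats Frank beats Dave beats Eve, a majority cycle.

No Condorcet winner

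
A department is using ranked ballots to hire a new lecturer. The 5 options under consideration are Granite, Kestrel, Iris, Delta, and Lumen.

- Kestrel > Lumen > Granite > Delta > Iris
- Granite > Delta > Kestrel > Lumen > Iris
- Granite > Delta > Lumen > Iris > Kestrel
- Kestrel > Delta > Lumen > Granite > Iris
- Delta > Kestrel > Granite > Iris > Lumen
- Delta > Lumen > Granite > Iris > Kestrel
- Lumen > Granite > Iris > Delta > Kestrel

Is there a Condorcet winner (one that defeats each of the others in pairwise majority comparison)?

No

Head-to-head results (7 voters total):
Granite vs Kestrel: Granite wins 4–3.
Granite vs Iris: Granite wins 7–0.
Granite vs Delta: Granite wins 4–3.
Granite vs Lumen: Lumen wins 4–3.
Kestrel vs Iris: Kestrel wins 4–3.
Kestrel vs Delta: Delta wins 5–2.
Kestrel vs Lumen: Kestrel wins 4–3.
Iris vs Delta: Delta wins 6–1.
Iris vs Lumen: Lumen wins 6–1.
Delta vs Lumen: Delta wins 5–2.
No candidate beats all others: Granite beats Kestrel beats Lumen beats Granite, a majority cycle.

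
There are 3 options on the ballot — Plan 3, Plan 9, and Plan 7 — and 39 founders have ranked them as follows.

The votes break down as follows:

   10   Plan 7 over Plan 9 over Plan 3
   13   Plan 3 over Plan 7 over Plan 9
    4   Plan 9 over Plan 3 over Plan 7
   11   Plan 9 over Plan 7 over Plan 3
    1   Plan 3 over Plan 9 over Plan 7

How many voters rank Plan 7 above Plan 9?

23

Ballots ranking Plan 7 above Plan 9: 10+13 = 23.
Ballots ranking Plan 9 above Plan 7: 4+11+1 = 16.
So 23 of 39 voters prefer Plan 7 to Plan 9.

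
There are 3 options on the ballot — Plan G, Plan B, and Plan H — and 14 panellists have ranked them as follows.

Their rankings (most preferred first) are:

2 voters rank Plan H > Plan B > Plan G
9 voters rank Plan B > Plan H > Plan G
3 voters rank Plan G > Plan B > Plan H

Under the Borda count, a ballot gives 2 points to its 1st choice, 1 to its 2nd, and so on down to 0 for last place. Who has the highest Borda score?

Plan B

Borda scores:
  Plan G: 2·0 + 9·0 + 3·2 = 6
  Plan B: 2·1 + 9·2 + 3·1 = 23
  Plan H: 2·2 + 9·1 + 3·0 = 13
Plan B has the highest total.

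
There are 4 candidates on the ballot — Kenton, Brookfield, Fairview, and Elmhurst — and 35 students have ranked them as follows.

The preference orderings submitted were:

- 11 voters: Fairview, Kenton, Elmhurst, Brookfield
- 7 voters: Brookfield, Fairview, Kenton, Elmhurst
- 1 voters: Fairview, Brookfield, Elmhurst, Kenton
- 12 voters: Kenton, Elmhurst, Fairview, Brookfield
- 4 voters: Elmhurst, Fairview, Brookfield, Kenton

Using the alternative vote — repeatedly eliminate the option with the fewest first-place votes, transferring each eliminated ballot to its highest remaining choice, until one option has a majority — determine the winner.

Fairview

Round 1: Kenton 12, Fairview 12, Brookfield 7, Elmhurst 4. Elmhurst has the fewest and is eliminated.
Round 2: Fairview 16, Kenton 12, Brookfield 7. Brookfield has the fewest and is eliminated.
Round 3: Fairview 23, Kenton 12. Fairview has a majority.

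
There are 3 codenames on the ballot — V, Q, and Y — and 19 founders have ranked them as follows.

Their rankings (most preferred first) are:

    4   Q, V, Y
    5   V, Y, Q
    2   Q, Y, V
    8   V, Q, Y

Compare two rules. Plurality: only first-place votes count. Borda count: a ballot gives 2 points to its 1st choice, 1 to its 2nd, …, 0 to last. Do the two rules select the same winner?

Plurality first-place counts: V 13, Q 6, Y 0 → V.
Borda totals: V 30, Q 20, Y 7 → V.
The two rules agree on V.

Yes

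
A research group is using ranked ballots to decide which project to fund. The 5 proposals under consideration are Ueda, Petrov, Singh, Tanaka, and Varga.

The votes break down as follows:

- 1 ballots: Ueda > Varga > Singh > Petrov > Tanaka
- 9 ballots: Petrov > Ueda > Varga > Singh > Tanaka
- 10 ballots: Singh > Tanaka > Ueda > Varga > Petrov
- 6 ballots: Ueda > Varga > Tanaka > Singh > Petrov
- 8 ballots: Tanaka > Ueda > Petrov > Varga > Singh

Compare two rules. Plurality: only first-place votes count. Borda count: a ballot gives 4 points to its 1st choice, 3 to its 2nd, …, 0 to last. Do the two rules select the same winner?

No

Plurality first-place counts: Ueda 7, Petrov 9, Singh 10, Tanaka 8, Varga 0 → Singh.
Borda totals: Ueda 99, Petrov 53, Singh 57, Tanaka 74, Varga 57 → Ueda.
The two rules disagree: plurality picks Singh, Borda picks Ueda.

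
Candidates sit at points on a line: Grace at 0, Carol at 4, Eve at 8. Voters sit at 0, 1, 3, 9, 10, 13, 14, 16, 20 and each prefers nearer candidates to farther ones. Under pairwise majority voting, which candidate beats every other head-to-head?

Eve

With single-peaked preferences on a line, the Condorcet winner is the candidate closest to the median voter.
The median voter (position 10) is closest to Eve at 8.
Check: Eve vs Carol — voters closer to Eve: 6 of 9.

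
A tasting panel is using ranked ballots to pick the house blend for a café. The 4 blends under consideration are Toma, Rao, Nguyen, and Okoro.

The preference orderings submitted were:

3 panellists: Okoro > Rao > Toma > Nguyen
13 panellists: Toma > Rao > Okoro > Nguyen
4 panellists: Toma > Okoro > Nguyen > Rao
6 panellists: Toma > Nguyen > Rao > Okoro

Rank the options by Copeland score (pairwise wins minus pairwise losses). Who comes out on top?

Toma

Pairwise results:
  Toma vs Rao: Toma wins 23–3.
  Toma vs Nguyen: Toma wins 26–0.
  Toma vs Okoro: Toma wins 23–3.
  Rao vs Nguyen: Rao wins 16–10.
  Rao vs Okoro: Rao wins 19–7.
  Nguyen vs Okoro: Okoro wins 20–6.
Copeland scores (wins − losses):
  Toma: 3 − 0 = 3
  Rao: 2 − 1 = 1
  Nguyen: 0 − 3 = -3
  Okoro: 1 − 2 = -1
Toma has the best Copeland score.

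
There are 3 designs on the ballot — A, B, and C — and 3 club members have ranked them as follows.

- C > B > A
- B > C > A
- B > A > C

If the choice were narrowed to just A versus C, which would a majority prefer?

C

Ballots ranking A above C: 1.
Ballots ranking C above A: 2.
C wins the head-to-head, 2–1.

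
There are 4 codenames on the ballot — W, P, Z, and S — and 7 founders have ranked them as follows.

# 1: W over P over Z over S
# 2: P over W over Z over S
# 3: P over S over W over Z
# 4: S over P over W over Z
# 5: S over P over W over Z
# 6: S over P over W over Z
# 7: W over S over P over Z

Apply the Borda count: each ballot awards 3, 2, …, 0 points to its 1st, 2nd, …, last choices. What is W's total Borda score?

Borda scores:
  W: 3 + 2 + 1 + 1 + 1 + 1 + 3 = 12
  P: 2 + 3 + 3 + 2 + 2 + 2 + 1 = 15
  Z: 1 + 1 + 0 + 0 + 0 + 0 + 0 = 2
  S: 0 + 0 + 2 + 3 + 3 + 3 + 2 = 13

12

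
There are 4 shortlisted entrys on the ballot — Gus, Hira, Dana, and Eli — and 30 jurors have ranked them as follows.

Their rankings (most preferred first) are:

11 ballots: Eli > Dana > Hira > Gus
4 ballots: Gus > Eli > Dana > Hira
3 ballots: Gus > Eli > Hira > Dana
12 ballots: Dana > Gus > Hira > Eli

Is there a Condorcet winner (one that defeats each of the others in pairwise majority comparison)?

No

Head-to-head results (30 voters total):
Gus vs Hira: Gus wins 19–11.
Gus vs Dana: Dana wins 23–7.
Gus vs Eli: Gus wins 19–11.
Hira vs Dana: Dana wins 27–3.
Hira vs Eli: Eli wins 18–12.
Dana vs Eli: Eli wins 18–12.
No candidate beats all others: Gus beats Eli beats Dana beats Gus, a majority cycle.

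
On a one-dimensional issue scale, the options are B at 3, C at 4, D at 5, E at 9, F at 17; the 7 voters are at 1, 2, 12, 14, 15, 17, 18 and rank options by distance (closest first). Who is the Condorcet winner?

F

With single-peaked preferences on a line, the Condorcet winner is the candidate closest to the median voter.
The median voter (position 14) is closest to F at 17.
Check: F vs D — voters closer to F: 5 of 7.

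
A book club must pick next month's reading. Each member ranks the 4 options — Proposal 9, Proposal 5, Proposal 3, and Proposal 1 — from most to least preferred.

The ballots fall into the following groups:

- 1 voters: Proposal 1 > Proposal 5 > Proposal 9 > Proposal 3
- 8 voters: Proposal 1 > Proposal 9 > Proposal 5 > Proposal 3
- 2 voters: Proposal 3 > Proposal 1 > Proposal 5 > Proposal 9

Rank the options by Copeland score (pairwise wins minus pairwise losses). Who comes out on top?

Proposal 1

Pairwise results:
  Proposal 9 vs Proposal 5: Proposal 9 wins 8–3.
  Proposal 9 vs Proposal 3: Proposal 9 wins 9–2.
  Proposal 9 vs Proposal 1: Proposal 1 wins 11–0.
  Proposal 5 vs Proposal 3: Proposal 5 wins 9–2.
  Proposal 5 vs Proposal 1: Proposal 1 wins 11–0.
  Proposal 3 vs Proposal 1: Proposal 1 wins 9–2.
Copeland scores (wins − losses):
  Proposal 9: 2 − 1 = 1
  Proposal 5: 1 − 2 = -1
  Proposal 3: 0 − 3 = -3
  Proposal 1: 3 − 0 = 3
Proposal 1 has the best Copeland score.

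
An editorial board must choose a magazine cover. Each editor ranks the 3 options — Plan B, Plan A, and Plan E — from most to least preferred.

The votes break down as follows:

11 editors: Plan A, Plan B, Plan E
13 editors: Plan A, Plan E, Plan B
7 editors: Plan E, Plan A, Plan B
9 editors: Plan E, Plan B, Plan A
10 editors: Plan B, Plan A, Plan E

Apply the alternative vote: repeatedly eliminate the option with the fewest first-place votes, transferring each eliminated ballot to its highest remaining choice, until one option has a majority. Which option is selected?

Plan A

Round 1: Plan A 24, Plan E 16, Plan B 10. Plan B has the fewest and is eliminated.
Round 2: Plan A 34, Plan E 16. Plan A has a majority.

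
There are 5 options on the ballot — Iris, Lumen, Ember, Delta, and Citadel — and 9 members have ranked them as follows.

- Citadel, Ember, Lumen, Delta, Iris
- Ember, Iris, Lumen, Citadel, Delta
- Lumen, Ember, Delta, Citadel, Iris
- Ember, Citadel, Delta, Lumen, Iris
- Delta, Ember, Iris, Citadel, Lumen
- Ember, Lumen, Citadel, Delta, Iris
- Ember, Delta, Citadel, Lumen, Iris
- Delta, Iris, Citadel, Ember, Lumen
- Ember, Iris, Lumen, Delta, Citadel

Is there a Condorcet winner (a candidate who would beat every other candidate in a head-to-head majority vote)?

Yes

Head-to-head results (9 voters total):
Iris vs Lumen: Lumen wins 5–4.
Iris vs Ember: Ember wins 8–1.
Iris vs Delta: Delta wins 7–2.
Iris vs Citadel: Citadel wins 5–4.
Lumen vs Ember: Ember wins 8–1.
Lumen vs Delta: Lumen wins 5–4.
Lumen vs Citadel: Citadel wins 5–4.
Ember vs Delta: Ember wins 7–2.
Ember vs Citadel: Ember wins 7–2.
Delta vs Citadel: Delta wins 5–4.
Ember beats each rival — Iris (8–1), Lumen (8–1), Delta (7–2), Citadel (7–2) — so Ember is the Condorcet winner.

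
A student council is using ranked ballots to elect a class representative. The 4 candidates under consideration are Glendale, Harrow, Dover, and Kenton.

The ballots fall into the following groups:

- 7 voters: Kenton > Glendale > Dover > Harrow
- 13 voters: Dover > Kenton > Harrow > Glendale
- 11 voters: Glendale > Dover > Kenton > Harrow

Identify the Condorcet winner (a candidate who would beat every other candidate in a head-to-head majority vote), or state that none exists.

There is no Condorcet winner

Head-to-head results (31 voters total):
Glendale vs Harrow: Glendale wins 18–13.
Glendale vs Dover: Glendale wins 18–13.
Glendale vs Kenton: Kenton wins 20–11.
Harrow vs Dover: Dover wins 31–0.
Harrow vs Kenton: Kenton wins 31–0.
Dover vs Kenton: Dover wins 24–7.
No candidate beats all others: Glendale beats Dover beats Kenton beats Glendale, a majority cycle.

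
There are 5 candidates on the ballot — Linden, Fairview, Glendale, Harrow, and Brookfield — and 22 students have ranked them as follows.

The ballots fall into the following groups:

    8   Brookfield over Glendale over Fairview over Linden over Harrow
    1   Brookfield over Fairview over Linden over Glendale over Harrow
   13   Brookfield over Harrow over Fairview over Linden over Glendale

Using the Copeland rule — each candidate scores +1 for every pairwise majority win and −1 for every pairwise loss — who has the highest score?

Pairwise results:
  Linden vs Fairview: Fairview wins 22–0.
  Linden vs Glendale: Linden wins 14–8.
  Linden vs Harrow: Harrow wins 13–9.
  Linden vs Brookfield: Brookfield wins 22–0.
  Fairview vs Glendale: Fairview wins 14–8.
  Fairview vs Harrow: Harrow wins 13–9.
  Fairview vs Brookfield: Brookfield wins 22–0.
  Glendale vs Harrow: Harrow wins 13–9.
  Glendale vs Brookfield: Brookfield wins 22–0.
  Harrow vs Brookfield: Brookfield wins 22–0.
Copeland scores (wins − losses):
  Linden: 1 − 3 = -2
  Fairview: 2 − 2 = 0
  Glendale: 0 − 4 = -4
  Harrow: 3 − 1 = 2
  Brookfield: 4 − 0 = 4
Brookfield has the best Copeland score.

Brookfield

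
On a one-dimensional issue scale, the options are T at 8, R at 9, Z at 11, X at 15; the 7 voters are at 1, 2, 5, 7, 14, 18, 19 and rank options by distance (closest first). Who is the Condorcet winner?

With single-peaked preferences on a line, the Condorcet winner is the candidate closest to the median voter.
The median voter (position 7) is closest to T at 8.
Check: T vs X — voters closer to T: 4 of 7.

T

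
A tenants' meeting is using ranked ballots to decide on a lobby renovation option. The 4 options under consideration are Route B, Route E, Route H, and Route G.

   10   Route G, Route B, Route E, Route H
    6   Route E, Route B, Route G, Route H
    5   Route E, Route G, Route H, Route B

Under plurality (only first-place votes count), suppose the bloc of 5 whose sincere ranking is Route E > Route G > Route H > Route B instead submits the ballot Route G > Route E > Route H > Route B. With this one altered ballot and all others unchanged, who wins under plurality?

Route G

First-place totals with the altered ballot: Route B 0, Route E 6, Route H 0, Route G 15.
The switch changes the winner from Route E to Route G.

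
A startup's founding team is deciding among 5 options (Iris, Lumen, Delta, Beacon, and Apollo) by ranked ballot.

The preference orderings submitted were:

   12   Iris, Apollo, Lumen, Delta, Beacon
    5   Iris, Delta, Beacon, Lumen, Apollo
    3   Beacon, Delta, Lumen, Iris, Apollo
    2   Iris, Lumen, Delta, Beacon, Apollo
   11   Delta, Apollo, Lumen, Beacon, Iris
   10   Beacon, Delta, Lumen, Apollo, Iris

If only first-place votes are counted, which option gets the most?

Iris

First-place vote totals:
  Iris: 19
  Lumen: 0
  Delta: 11
  Beacon: 13
  Apollo: 0
Iris has the most first-place votes.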